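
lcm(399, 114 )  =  798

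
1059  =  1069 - 10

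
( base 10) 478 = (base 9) 581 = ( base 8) 736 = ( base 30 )fs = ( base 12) 33A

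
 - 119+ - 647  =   - 766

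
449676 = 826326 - 376650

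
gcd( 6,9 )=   3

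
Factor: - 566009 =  - 43^1*13163^1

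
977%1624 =977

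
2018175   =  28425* 71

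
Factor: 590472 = 2^3*3^2*59^1*139^1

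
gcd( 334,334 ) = 334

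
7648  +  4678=12326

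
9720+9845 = 19565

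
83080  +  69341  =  152421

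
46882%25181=21701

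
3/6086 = 3/6086 = 0.00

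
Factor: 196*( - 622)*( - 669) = 2^3*3^1*7^2*223^1 *311^1 =81559128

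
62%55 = 7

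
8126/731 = 478/43 =11.12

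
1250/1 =1250  =  1250.00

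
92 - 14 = 78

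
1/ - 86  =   - 1+85/86 = - 0.01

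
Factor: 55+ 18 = 73 = 73^1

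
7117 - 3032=4085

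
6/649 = 6/649 = 0.01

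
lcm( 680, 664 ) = 56440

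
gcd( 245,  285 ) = 5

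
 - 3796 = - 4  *949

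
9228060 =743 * 12420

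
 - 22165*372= -8245380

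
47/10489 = 47/10489 = 0.00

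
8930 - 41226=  - 32296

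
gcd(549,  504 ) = 9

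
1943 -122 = 1821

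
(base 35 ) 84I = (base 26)EJ0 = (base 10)9958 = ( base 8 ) 23346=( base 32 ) 9n6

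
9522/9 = 1058 =1058.00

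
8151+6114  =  14265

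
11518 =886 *13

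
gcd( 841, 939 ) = 1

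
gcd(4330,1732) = 866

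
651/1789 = 651/1789 = 0.36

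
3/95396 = 3/95396 = 0.00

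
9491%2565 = 1796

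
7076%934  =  538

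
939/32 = 29 + 11/32 = 29.34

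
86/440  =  43/220 = 0.20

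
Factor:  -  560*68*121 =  - 4607680 = - 2^6*5^1*7^1 * 11^2 * 17^1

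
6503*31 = 201593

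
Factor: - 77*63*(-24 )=2^3 * 3^3*7^2*11^1 = 116424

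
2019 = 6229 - 4210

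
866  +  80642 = 81508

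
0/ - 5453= 0/1 = - 0.00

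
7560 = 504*15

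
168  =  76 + 92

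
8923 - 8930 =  - 7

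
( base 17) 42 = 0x46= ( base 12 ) 5A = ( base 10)70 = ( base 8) 106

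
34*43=1462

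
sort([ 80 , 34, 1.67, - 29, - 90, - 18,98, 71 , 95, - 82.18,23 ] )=[ - 90, - 82.18, - 29, - 18 , 1.67, 23, 34 , 71, 80, 95,98]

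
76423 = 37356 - - 39067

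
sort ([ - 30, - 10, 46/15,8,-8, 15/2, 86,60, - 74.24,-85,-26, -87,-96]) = [ - 96 ,-87, - 85,-74.24,-30, - 26,-10,-8, 46/15,15/2, 8, 60,86]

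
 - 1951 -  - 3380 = 1429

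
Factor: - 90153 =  - 3^5*7^1*53^1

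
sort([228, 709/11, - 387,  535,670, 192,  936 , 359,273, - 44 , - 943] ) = [ - 943, - 387, - 44, 709/11, 192, 228, 273,359,535, 670,936 ] 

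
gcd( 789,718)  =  1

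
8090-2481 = 5609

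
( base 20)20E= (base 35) N9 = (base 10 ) 814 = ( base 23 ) 1c9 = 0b1100101110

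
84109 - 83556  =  553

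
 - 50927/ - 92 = 50927/92 = 553.55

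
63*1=63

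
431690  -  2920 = 428770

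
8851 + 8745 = 17596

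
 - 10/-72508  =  5/36254 =0.00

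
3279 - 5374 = - 2095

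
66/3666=11/611 = 0.02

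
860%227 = 179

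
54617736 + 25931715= 80549451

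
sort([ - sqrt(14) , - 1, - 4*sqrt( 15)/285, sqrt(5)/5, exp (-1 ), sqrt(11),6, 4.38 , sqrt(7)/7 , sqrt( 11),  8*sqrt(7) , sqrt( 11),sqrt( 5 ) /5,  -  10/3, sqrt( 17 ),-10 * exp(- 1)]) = [ - sqrt(14),-10*exp(-1 ), - 10/3, - 1,-4*sqrt(15)/285,  exp(-1 ),sqrt (7)/7,  sqrt(5)/5, sqrt(5)/5,sqrt(11), sqrt( 11),sqrt(11), sqrt( 17) , 4.38,6 , 8 * sqrt (7) ]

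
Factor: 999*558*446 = 2^2*3^5*31^1*37^1*223^1 = 248619132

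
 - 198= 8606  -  8804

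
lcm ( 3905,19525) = 19525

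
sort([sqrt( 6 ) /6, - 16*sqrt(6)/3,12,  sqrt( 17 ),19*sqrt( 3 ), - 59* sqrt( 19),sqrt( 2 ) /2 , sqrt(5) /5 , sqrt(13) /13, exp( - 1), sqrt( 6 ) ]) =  [ - 59  *sqrt ( 19 ),  -  16*sqrt(6 )/3,sqrt(13) /13,exp(  -  1),sqrt( 6)/6, sqrt(5)/5,sqrt( 2 ) /2,sqrt( 6),sqrt ( 17 ), 12,19*sqrt( 3) ]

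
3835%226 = 219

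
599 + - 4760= -4161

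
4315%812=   255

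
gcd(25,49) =1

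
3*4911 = 14733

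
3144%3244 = 3144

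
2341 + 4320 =6661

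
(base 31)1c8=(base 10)1341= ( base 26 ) 1pf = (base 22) 2GL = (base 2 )10100111101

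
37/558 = 37/558 = 0.07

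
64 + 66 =130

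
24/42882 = 4/7147 =0.00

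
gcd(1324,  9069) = 1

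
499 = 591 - 92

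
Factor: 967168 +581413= 1548581= 17^1*71^1*1283^1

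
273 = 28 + 245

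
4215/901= 4 + 611/901 = 4.68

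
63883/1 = 63883=63883.00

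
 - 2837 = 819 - 3656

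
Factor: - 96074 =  - 2^1*11^2*397^1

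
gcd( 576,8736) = 96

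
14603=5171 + 9432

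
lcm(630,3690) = 25830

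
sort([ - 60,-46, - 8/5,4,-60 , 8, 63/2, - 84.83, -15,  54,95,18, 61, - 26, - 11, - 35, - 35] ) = [ - 84.83,-60,  -  60, - 46, - 35, - 35, -26, - 15 , - 11, - 8/5, 4,8,18,63/2,54, 61 , 95] 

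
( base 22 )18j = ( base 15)304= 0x2A7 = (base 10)679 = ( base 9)834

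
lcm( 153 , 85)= 765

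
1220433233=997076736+223356497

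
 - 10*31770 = -317700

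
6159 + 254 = 6413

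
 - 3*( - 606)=1818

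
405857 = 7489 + 398368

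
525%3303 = 525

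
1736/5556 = 434/1389 = 0.31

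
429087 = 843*509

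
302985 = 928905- 625920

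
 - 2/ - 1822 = 1/911= 0.00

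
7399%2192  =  823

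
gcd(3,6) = 3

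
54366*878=47733348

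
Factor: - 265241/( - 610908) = 2^(-2 ) * 3^( - 1 )*50909^ ( - 1)*265241^1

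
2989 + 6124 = 9113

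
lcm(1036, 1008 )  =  37296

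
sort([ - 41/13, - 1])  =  [-41/13 , - 1 ] 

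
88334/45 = 88334/45 = 1962.98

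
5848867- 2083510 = 3765357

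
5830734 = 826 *7059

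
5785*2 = 11570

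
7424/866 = 8 + 248/433 = 8.57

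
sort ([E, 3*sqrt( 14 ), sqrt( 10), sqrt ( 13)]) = [ E, sqrt (10),sqrt( 13), 3* sqrt (14)]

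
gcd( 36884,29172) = 4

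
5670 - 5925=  - 255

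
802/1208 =401/604 = 0.66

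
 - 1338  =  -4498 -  - 3160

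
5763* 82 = 472566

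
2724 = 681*4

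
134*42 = 5628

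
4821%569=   269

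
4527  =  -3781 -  - 8308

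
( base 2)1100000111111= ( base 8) 14077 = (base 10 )6207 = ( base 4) 1200333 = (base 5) 144312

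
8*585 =4680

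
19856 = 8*2482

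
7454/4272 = 1+ 1591/2136 = 1.74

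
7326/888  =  33/4 = 8.25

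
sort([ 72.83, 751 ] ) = [72.83, 751] 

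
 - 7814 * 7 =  - 54698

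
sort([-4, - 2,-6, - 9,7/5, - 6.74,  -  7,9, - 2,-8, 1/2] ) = [ - 9, - 8 , - 7, - 6.74, - 6, - 4, - 2, - 2,1/2,7/5, 9]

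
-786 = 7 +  - 793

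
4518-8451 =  - 3933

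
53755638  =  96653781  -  42898143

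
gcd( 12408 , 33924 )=132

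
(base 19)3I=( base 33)29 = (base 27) 2L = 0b1001011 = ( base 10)75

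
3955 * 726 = 2871330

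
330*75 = 24750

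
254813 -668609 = -413796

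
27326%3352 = 510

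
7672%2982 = 1708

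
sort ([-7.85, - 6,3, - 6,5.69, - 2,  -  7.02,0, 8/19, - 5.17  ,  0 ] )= [- 7.85,-7.02, - 6,  -  6, - 5.17, - 2 , 0 , 0, 8/19,3,5.69 ]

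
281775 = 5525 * 51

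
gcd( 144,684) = 36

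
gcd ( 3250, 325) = 325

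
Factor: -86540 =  - 2^2* 5^1*4327^1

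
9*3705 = 33345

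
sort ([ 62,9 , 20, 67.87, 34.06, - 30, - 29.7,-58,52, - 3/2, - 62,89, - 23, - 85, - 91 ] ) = [ - 91, - 85, - 62, - 58, - 30,- 29.7, - 23,- 3/2,9, 20, 34.06,52 , 62, 67.87, 89]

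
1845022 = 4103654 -2258632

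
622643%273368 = 75907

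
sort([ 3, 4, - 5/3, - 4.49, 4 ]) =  [-4.49, - 5/3,  3,4,  4]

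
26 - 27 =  - 1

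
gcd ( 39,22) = 1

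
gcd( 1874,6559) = 937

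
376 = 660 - 284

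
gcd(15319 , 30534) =1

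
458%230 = 228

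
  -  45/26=-2 + 7/26 = - 1.73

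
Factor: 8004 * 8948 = 2^4*3^1*23^1*29^1*2237^1 = 71619792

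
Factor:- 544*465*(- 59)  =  14924640 = 2^5*3^1*5^1 * 17^1*31^1*59^1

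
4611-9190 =-4579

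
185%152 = 33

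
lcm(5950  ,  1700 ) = 11900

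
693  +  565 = 1258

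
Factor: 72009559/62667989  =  31^1*59^1*39371^1*62667989^( - 1)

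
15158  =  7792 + 7366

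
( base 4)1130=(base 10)92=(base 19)4g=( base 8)134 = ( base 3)10102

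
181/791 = 181/791 = 0.23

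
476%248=228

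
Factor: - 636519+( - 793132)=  - 1429651^1 = - 1429651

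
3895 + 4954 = 8849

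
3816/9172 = 954/2293 = 0.42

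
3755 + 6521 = 10276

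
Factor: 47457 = 3^2*5273^1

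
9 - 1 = 8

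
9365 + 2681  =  12046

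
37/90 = 37/90 = 0.41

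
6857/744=6857/744 = 9.22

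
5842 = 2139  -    -  3703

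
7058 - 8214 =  - 1156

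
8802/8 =4401/4=   1100.25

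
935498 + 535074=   1470572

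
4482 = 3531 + 951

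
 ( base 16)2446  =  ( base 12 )545A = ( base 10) 9286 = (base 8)22106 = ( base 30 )A9G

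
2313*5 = 11565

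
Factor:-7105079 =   -  863^1*8233^1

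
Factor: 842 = 2^1*421^1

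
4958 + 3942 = 8900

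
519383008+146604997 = 665988005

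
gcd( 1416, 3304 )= 472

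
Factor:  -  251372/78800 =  - 2^( - 2)*5^( - 2 )*11^1*29^1=- 319/100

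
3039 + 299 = 3338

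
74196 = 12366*6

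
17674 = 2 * 8837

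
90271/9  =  90271/9 = 10030.11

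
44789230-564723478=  - 519934248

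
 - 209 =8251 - 8460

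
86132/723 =119 + 95/723 = 119.13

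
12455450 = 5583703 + 6871747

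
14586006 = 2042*7143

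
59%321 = 59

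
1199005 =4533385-3334380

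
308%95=23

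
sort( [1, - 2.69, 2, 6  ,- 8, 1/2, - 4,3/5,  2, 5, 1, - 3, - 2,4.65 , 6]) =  [ - 8,-4, - 3, - 2.69, - 2,  1/2, 3/5,1, 1, 2,  2, 4.65, 5, 6, 6]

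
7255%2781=1693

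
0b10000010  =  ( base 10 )130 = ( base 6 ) 334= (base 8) 202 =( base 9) 154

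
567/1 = 567 = 567.00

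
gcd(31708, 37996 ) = 4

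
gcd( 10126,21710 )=2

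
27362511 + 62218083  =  89580594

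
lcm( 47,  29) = 1363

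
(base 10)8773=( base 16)2245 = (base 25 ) E0N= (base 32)8i5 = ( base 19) 155e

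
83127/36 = 2309+1/12 = 2309.08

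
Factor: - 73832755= - 5^1*14766551^1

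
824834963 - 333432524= 491402439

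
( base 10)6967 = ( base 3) 100120001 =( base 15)20e7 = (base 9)10501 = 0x1b37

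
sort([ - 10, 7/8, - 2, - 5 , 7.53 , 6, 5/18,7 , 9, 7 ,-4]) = [ - 10 , - 5, - 4, - 2, 5/18,  7/8, 6,  7 , 7, 7.53, 9 ] 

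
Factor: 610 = 2^1*5^1*61^1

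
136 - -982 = 1118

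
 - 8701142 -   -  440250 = - 8260892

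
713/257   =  2 + 199/257 = 2.77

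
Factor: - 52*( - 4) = 208 = 2^4*13^1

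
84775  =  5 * 16955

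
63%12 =3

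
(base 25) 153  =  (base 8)1361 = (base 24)179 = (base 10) 753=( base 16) 2f1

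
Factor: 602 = 2^1*7^1 *43^1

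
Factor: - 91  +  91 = 0^1 = 0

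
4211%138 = 71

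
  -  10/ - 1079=10/1079 =0.01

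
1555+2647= 4202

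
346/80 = 173/40 =4.33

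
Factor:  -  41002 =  - 2^1* 13^1*19^1*83^1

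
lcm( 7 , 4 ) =28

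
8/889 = 8/889   =  0.01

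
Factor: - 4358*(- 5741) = 25019278 = 2^1*2179^1*5741^1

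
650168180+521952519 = 1172120699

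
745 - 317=428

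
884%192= 116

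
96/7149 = 32/2383 = 0.01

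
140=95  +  45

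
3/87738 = 1/29246 = 0.00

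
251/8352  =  251/8352 = 0.03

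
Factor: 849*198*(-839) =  - 2^1*3^3*11^1*283^1*839^1 = - 141037578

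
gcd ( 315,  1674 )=9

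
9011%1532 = 1351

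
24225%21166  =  3059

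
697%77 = 4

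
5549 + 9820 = 15369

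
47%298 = 47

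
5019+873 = 5892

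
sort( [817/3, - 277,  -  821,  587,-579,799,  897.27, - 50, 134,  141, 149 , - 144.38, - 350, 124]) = [ - 821, - 579,  -  350, - 277, - 144.38, - 50,  124,134,  141 , 149,817/3 , 587,799,  897.27]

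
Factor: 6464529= 3^5*37^1 * 719^1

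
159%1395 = 159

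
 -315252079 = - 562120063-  - 246867984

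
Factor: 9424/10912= 2^(  -  1)*11^( - 1)*19^1= 19/22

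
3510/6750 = 13/25 = 0.52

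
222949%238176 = 222949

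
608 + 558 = 1166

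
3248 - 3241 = 7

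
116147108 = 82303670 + 33843438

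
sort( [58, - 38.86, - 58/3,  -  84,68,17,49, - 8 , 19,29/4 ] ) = [ - 84, - 38.86, - 58/3,  -  8, 29/4, 17, 19,49 , 58,68 ] 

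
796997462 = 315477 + 796681985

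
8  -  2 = 6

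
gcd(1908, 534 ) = 6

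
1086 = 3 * 362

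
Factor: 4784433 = 3^1*37^1*43103^1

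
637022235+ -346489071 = 290533164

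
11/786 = 11/786 = 0.01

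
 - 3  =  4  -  7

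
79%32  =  15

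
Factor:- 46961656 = - 2^3 * 7^1*838601^1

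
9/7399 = 9/7399   =  0.00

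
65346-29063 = 36283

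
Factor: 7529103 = 3^2*836567^1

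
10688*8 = 85504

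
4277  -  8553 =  - 4276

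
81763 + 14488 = 96251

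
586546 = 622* 943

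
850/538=425/269 = 1.58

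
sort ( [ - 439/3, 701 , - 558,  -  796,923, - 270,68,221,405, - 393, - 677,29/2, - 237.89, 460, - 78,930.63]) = [ - 796, - 677,- 558, -393 , - 270 , - 237.89, - 439/3, - 78,29/2, 68,221, 405,  460 , 701,923,930.63]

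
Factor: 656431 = 19^1*34549^1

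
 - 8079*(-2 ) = 16158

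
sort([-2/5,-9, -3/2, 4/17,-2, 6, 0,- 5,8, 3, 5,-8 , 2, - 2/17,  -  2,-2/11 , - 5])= [-9,-8, - 5, -5, - 2, - 2, - 3/2,-2/5, - 2/11, - 2/17,0, 4/17, 2, 3, 5, 6, 8]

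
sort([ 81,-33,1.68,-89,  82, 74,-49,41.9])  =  [ - 89,-49, - 33,1.68, 41.9, 74,81 , 82]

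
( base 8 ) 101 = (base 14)49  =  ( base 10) 65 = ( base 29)27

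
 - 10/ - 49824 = 5/24912 =0.00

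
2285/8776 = 2285/8776 = 0.26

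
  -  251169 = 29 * ( - 8661) 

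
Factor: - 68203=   -  241^1*283^1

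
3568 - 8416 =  -4848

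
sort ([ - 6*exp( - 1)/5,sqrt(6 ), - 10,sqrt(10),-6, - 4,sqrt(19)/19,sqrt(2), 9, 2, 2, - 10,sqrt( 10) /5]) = [  -  10, - 10, - 6, - 4,-6*exp(- 1 ) /5,sqrt( 19 ) /19,sqrt( 10)/5,sqrt( 2 ),2,2,sqrt( 6 ), sqrt( 10), 9 ] 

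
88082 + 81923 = 170005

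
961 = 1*961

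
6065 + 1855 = 7920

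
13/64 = 13/64 = 0.20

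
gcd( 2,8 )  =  2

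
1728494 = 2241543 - 513049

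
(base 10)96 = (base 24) 40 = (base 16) 60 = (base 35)2Q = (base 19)51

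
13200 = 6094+7106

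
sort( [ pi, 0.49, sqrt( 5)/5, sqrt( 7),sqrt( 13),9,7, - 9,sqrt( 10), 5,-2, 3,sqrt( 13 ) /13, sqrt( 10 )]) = [ - 9, - 2 , sqrt( 13 ) /13,sqrt( 5)/5,0.49, sqrt( 7 ),3 , pi,  sqrt(10), sqrt( 10 ), sqrt( 13), 5,7, 9]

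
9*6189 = 55701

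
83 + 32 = 115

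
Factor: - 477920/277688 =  - 2^2*5^1*29^1*337^ ( - 1 ) = - 580/337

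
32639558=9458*3451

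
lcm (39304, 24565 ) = 196520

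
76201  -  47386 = 28815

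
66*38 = 2508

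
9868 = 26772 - 16904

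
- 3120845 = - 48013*65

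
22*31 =682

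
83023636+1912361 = 84935997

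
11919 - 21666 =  - 9747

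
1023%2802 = 1023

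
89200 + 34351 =123551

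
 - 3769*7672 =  - 28915768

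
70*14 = 980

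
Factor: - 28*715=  - 20020 = - 2^2 *5^1 * 7^1* 11^1*13^1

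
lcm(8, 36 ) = 72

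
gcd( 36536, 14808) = 8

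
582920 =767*760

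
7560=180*42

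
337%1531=337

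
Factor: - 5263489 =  - 7^1 *11^1*17^1*4021^1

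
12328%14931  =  12328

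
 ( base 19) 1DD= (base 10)621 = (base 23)140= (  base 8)1155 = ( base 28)m5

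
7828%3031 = 1766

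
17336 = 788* 22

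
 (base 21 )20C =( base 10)894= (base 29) 11O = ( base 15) 3e9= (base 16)37E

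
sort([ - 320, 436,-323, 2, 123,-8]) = [ - 323,  -  320,  -  8,2,  123, 436] 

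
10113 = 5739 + 4374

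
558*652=363816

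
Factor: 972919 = 337^1 *2887^1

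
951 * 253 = 240603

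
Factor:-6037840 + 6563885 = 5^1*13^1*8093^1 = 526045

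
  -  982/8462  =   - 1 + 3740/4231 = - 0.12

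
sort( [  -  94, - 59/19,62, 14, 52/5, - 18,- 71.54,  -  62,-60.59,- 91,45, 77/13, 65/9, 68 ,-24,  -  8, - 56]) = [ - 94, - 91,  -  71.54,  -  62, - 60.59, - 56,  -  24, - 18, - 8,-59/19, 77/13, 65/9, 52/5,14, 45, 62, 68]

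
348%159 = 30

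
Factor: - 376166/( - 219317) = 2^1*17^( - 1)*19^( - 1)*277^1 = 554/323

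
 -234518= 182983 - 417501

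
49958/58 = 861 + 10/29 = 861.34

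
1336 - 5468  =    -  4132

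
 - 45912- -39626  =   - 6286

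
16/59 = 16/59  =  0.27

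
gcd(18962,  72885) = 1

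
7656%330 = 66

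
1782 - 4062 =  - 2280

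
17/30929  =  17/30929 = 0.00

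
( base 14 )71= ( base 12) 83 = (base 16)63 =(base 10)99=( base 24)43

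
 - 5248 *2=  - 10496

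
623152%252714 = 117724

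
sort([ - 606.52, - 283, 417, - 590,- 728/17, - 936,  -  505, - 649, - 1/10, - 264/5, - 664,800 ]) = [ - 936,-664, - 649, - 606.52,-590, - 505, - 283, - 264/5,-728/17, - 1/10, 417,800 ]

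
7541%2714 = 2113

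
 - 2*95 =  - 190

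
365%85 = 25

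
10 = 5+5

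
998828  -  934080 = 64748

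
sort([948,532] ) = [ 532, 948 ] 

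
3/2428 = 3/2428 = 0.00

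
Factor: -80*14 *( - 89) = 2^5 * 5^1 * 7^1*89^1 = 99680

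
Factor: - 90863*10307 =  - 936524941  =  - 11^1* 937^1*90863^1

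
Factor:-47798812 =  - 2^2*47^1 * 254249^1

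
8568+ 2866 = 11434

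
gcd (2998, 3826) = 2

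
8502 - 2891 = 5611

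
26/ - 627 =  - 26/627  =  - 0.04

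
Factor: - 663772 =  - 2^2*31^1*53^1*101^1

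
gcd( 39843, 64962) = 9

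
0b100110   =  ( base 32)16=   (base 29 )19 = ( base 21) 1h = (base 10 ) 38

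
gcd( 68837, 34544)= 1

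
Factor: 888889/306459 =3^( - 2 )*17^(  -  1)*67^1*2003^(-1)*13267^1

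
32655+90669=123324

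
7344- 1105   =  6239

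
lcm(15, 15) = 15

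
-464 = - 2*232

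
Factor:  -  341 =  - 11^1*31^1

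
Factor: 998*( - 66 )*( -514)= 33856152= 2^3*3^1*11^1*257^1*499^1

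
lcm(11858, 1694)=11858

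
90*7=630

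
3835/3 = 1278 +1/3 = 1278.33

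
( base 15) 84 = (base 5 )444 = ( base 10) 124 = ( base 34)3m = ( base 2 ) 1111100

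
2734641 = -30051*( - 91) 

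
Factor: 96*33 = 2^5*3^2 * 11^1 = 3168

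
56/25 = 2 + 6/25 = 2.24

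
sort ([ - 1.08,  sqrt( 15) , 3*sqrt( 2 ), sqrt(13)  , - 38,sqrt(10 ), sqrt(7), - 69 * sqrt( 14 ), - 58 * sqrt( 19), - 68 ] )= [ - 69*sqrt(14), - 58*sqrt(19), - 68, - 38,  -  1.08, sqrt( 7 ), sqrt( 10), sqrt(13 ),sqrt( 15 ), 3*sqrt(2)] 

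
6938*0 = 0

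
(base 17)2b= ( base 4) 231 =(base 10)45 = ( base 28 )1h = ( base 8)55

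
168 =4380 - 4212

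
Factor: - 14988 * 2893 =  - 43360284=- 2^2*3^1*11^1 * 263^1*1249^1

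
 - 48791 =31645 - 80436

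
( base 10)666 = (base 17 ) 253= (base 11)556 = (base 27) OI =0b1010011010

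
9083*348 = 3160884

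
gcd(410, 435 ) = 5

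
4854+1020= 5874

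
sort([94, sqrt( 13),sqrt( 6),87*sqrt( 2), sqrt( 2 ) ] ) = [ sqrt( 2 ),sqrt(6),sqrt( 13 ),94, 87*sqrt (2 )] 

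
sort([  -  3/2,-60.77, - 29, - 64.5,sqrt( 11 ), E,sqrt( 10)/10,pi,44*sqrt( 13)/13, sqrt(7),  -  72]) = [ - 72, - 64.5, - 60.77, - 29, - 3/2,sqrt( 10 )/10,sqrt( 7), E,pi  ,  sqrt( 11),44*sqrt(13)/13 ]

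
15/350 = 3/70 = 0.04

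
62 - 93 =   -  31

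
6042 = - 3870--9912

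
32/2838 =16/1419 =0.01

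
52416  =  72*728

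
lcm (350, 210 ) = 1050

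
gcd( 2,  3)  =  1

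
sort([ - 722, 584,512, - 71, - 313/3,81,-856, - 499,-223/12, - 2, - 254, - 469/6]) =[ - 856 , - 722,  -  499, - 254 , - 313/3, - 469/6,-71, - 223/12, - 2,81,  512,584]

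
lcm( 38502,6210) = 192510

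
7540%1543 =1368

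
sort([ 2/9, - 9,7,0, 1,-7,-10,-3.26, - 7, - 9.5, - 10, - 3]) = [ - 10, - 10, - 9.5,  -  9, - 7,-7,- 3.26, - 3,0,2/9, 1, 7]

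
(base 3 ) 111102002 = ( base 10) 9776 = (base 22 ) k48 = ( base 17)1GE1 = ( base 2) 10011000110000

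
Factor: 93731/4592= 2^( - 4) * 7^ (-1 )*11^1*41^( - 1)*8521^1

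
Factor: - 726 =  - 2^1*3^1*11^2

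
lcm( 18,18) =18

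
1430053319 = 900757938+529295381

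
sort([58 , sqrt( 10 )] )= [ sqrt( 10 ), 58]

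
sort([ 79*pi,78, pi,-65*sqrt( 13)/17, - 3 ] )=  [ -65*sqrt( 13 )/17,-3, pi, 78,79*pi ]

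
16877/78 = 16877/78=216.37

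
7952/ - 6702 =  - 2 + 2726/3351  =  -1.19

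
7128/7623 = 72/77 = 0.94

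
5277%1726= 99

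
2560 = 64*40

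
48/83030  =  24/41515 = 0.00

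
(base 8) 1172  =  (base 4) 21322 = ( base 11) 527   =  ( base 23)14d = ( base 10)634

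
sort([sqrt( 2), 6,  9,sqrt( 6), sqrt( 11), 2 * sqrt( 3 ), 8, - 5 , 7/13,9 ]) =[ - 5, 7/13, sqrt(2),sqrt(6) , sqrt(11), 2*sqrt(3),6, 8,9, 9]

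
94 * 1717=161398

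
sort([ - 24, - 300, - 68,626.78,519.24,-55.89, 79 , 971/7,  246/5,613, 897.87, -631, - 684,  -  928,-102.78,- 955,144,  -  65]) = [ - 955,  -  928, -684,-631,-300,  -  102.78 , - 68, - 65, - 55.89 , - 24, 246/5,79,971/7,  144,519.24, 613,  626.78,897.87]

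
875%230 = 185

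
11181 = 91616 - 80435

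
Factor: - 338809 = -37^1 * 9157^1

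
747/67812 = 249/22604 =0.01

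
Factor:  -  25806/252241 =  - 2^1*3^1*17^1*997^( - 1)=- 102/997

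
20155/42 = 20155/42= 479.88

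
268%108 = 52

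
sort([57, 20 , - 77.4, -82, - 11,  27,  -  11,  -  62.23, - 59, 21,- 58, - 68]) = [-82, - 77.4,  -  68, - 62.23, - 59, - 58, - 11,  -  11, 20,21, 27, 57]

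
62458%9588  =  4930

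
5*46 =230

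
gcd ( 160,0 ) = 160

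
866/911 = 866/911 = 0.95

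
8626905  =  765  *11277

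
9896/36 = 2474/9 = 274.89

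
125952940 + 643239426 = 769192366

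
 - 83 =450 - 533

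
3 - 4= - 1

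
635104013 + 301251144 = 936355157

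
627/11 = 57=57.00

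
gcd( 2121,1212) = 303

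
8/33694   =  4/16847 = 0.00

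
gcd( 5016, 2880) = 24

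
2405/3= 2405/3 = 801.67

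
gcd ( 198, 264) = 66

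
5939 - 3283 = 2656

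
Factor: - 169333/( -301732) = 541/964 = 2^( - 2)*241^( - 1) * 541^1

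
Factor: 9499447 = 17^1*558791^1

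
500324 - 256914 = 243410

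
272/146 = 1 + 63/73 = 1.86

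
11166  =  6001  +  5165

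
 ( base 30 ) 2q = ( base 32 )2M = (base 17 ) 51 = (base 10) 86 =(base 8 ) 126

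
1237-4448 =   -  3211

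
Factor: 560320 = 2^6*5^1*17^1*103^1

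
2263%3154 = 2263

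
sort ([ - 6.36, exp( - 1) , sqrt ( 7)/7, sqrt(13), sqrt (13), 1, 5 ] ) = [ - 6.36, exp ( - 1 ), sqrt(7 )/7, 1,sqrt( 13), sqrt(13 ),5]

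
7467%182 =5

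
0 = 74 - 74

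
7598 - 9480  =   - 1882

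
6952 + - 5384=1568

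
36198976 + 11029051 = 47228027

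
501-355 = 146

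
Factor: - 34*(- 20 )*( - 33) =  - 22440 = - 2^3 * 3^1*5^1*11^1*17^1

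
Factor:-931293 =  - 3^2*11^1 *23^1*409^1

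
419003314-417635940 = 1367374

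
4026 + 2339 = 6365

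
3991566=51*78266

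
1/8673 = 1/8673 = 0.00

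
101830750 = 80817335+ 21013415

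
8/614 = 4/307 = 0.01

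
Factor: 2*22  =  2^2*11^1 = 44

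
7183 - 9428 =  - 2245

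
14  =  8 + 6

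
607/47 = 12 + 43/47=12.91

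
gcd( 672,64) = 32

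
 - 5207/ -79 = 65 + 72/79=65.91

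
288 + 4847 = 5135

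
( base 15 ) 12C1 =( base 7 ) 14452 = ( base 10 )4006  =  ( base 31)457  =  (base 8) 7646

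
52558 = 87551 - 34993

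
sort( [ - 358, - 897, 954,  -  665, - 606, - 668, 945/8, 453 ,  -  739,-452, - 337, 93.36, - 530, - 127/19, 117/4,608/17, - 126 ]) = [-897, - 739, -668,-665, - 606, - 530, - 452,  -  358, - 337, - 126, - 127/19,117/4,608/17, 93.36,945/8,453, 954]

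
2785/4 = 696 + 1/4 = 696.25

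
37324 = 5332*7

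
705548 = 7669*92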